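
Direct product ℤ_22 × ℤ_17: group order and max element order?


|ℤ_22 × ℤ_17| = 22 × 17 = 374
Max element order = lcm(22,17) = 374
Cyclic? Yes (gcd=1)

|ℤ_22×ℤ_17| = 374, max element order = 374


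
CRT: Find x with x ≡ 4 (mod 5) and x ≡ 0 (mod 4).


m₁ = 5, m₂ = 4, gcd = 1, so CRT applies. M = m₁·m₂ = 20
Let M₁ = M/m₁ = 4, M₂ = M/m₂ = 5
Find y₁ ≡ M₁⁻¹ (mod m₁): 4⁻¹ ≡ 4 (mod 5)
Find y₂ ≡ M₂⁻¹ (mod m₂): 5⁻¹ ≡ 1 (mod 4)
x = a₁·M₁·y₁ + a₂·M₂·y₂ = 4·4·4 + 0·5·1 = 64
Reduce mod 20: x ≡ 4
Check: 4 mod 5 = 4 ✓, 4 mod 4 = 0 ✓

x ≡ 4 (mod 20)


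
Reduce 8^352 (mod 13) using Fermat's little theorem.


Fermat's little theorem: if p is prime and gcd(a,p)=1, then a^(p-1) ≡ 1 (mod p)
p = 13 is prime, gcd(8,13) = 1
Reduce exponent: 352 mod 12 = 4
So 8^352 ≡ 8^4 (mod 13)
8^4 mod 13 = 1

8^352 ≡ 1 (mod 13)


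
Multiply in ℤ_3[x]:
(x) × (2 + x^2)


Expand and collect like terms; reduce coefficients mod 3:
x^0: 0·2 = 0 ≡ 0 (mod 3)
x^1: 0·0 + 1·2 = 2 ≡ 2 (mod 3)
x^2: 0·1 + 1·0 = 0 ≡ 0 (mod 3)
x^3: 1·1 = 1 ≡ 1 (mod 3)
Result: 2x + x^3

f · g = 2x + x^3


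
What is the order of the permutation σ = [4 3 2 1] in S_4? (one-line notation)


Cycle decomposition: (1 4) (2 3)
Cycle lengths: 2, 2
Order = lcm(2, 2) = 2

ord(σ) = 2


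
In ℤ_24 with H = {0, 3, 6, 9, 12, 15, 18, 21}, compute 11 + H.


11 + H = {11 + h (mod 24) : h ∈ H}
11+0=11, 11+3=14, 11+6=17, 11+9=20, 11+12=23, 11+15=2, 11+18=5, 11+21=8
11 + H = {2, 5, 8, 11, 14, 17, 20, 23} = 2 + H

11 + H = {2, 5, 8, 11, 14, 17, 20, 23}


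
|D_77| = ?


|D_n| = 2n (n rotations and n reflections)
|D_77| = 2×77 = 154

|D_77| = 154


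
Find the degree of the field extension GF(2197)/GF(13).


GF(2197) = GF(13^3), so the extension degree is 3

[GF(2197)/GF(13)] = 3


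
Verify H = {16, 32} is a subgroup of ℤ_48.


Subgroup test for H = {16, 32} in (ℤ_48, +):
(1) 0 ∈ H? No
(2) Closure: for all a,b ∈ H, (a+b) mod 48 ∈ H? No  [counterexample: 16 + 32 = 0 ∉ H]
(3) Inverses: for all a ∈ H, -a mod 48 ∈ H? Yes

No, H is not a subgroup of ℤ_48


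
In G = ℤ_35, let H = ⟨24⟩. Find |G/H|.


|⟨24⟩| = n / gcd(24, 35) = 35 / 1 = 35
H is normal (ℤ_35 is abelian).
|G/H| = |G| / |H| = 35 / 35 = 1

|G/H| = 1


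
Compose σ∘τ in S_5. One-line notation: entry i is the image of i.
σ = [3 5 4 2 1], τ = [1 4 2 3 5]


σ∘τ: apply τ first, then σ
1 →τ 1 →σ 3
2 →τ 4 →σ 2
3 →τ 2 →σ 5
4 →τ 3 →σ 4
5 →τ 5 →σ 1

σ∘τ = [3 2 5 4 1]


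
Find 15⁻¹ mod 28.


Use the extended Euclidean algorithm to write 1 = 15·s + 28·t; then s mod 28 is the inverse.
Euclidean algorithm:
  15 = 0·28 + 15
  28 = 1·15 + 13
  15 = 1·13 + 2
  13 = 6·2 + 1
  2 = 2·1 + 0
gcd(15,28) = 1
Back-substitution gives: 15·(-13) + 28·(7) = 1
So 15⁻¹ ≡ -13 ≡ 15 (mod 28)
Check: 15 × 15 = 225 ≡ 1 (mod 28) ✓

15⁻¹ ≡ 15 (mod 28)


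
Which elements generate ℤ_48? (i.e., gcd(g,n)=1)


g generates ℤ_n iff gcd(g,n) = 1
Prime factors of 48: 2, 3
Generators are g ∈ {1,...,47} not divisible by any of these primes.
Generators: {1, 5, 7, 11, 13, 17, 19, 23, 25, 29, 31, 35, 37, 41, 43, 47}
Number of generators = φ(48) = 16

Generators of ℤ_48 = {1, 5, 7, 11, 13, 17, 19, 23, 25, 29, 31, 35, 37, 41, 43, 47}


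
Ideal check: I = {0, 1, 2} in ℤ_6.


Check ideal conditions for I = {0, 1, 2} in ℤ_6:
(1) I is an additive subgroup? No
(2) For r ∈ ℤ_6 and a ∈ I: r·a ∈ I? No  [counterexample: r=2, a=2, r·a mod 6 = 4 ∉ I]

No, I is not an ideal of ℤ_6


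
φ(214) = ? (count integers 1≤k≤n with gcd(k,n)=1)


Factor n: 214 = 2 × 107
φ(n) = n · ∏(1 - 1/p) over distinct primes p | n
φ(214) = 214 · (1 - 1/2) · (1 - 1/107) = 106

φ(214) = 106


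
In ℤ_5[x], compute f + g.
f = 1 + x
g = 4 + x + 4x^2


Add coefficients mod 5:
x^0: 1 + 4 = 0 (mod 5)
x^1: 1 + 1 = 2 (mod 5)
x^2: 0 + 4 = 4 (mod 5)
Result: 2x + 4x^2

f + g = 2x + 4x^2


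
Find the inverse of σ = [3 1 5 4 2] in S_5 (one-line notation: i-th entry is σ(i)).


To find σ⁻¹, swap domain and range:
σ(1) = 3 → σ⁻¹(3) = 1
σ(2) = 1 → σ⁻¹(1) = 2
σ(3) = 5 → σ⁻¹(5) = 3
σ(4) = 4 → σ⁻¹(4) = 4
σ(5) = 2 → σ⁻¹(2) = 5

σ⁻¹ = [2 5 1 4 3]


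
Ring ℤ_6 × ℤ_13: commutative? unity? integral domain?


Direct product ring; commutative with unity (1,1); but (1,0)·(0,1) = (0,0) gives zero divisors, so not an integral domain
Commutative: Yes
Integral domain: No
Has unity: Yes

ℤ_6 × ℤ_13: Commutative=Yes, Unity=Yes


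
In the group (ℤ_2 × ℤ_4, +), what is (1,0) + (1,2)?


Operation: componentwise addition mod (2, 4)
(1,0) + (1,2) = ((a₁+b₁) mod 2, (a₂+b₂) mod 4) with a = (1,0), b = (1,2)

(1,0) + (1,2) = (0,2)


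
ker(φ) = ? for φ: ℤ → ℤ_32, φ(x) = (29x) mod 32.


Kernel = preimage of identity
ker(φ) = {x ∈ ℤ : 29x ≡ 0 (mod 32)}. gcd(29,32) = 1, so 29x ≡ 0 (mod 32) ⟺ x ≡ 0 (mod 32/1 = 32). Hence ker(φ) = 32ℤ

ker(φ) = 32ℤ


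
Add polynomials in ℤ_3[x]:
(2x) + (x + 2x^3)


Add coefficients mod 3:
x^0: 0 + 0 = 0 (mod 3)
x^1: 2 + 1 = 0 (mod 3)
x^2: 0 + 0 = 0 (mod 3)
x^3: 0 + 2 = 2 (mod 3)
Result: 2x^3

f + g = 2x^3


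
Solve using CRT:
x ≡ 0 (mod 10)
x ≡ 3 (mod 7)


m₁ = 10, m₂ = 7, gcd = 1, so CRT applies. M = m₁·m₂ = 70
Let M₁ = M/m₁ = 7, M₂ = M/m₂ = 10
Find y₁ ≡ M₁⁻¹ (mod m₁): 7⁻¹ ≡ 3 (mod 10)
Find y₂ ≡ M₂⁻¹ (mod m₂): 10⁻¹ ≡ 5 (mod 7)
x = a₁·M₁·y₁ + a₂·M₂·y₂ = 0·7·3 + 3·10·5 = 150
Reduce mod 70: x ≡ 10
Check: 10 mod 10 = 0 ✓, 10 mod 7 = 3 ✓

x ≡ 10 (mod 70)


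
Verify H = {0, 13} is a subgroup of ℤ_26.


Subgroup test for H = {0, 13} in (ℤ_26, +):
(1) 0 ∈ H? Yes
(2) Closure: for all a,b ∈ H, (a+b) mod 26 ∈ H? Yes
(3) Inverses: for all a ∈ H, -a mod 26 ∈ H? Yes

Yes, H is a subgroup of ℤ_26


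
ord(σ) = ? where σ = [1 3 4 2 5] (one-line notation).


Cycle decomposition: (2 3 4)
Cycle lengths: 3
Order = lcm(3) = 3

ord(σ) = 3


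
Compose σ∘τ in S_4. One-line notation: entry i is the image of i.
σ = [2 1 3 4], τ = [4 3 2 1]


σ∘τ: apply τ first, then σ
1 →τ 4 →σ 4
2 →τ 3 →σ 3
3 →τ 2 →σ 1
4 →τ 1 →σ 2

σ∘τ = [4 3 1 2]


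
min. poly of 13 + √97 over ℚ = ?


Let α = 13 + √97. Then α - 13 = √97, so (α - 13)² = 97, giving α² - 26α + 72 = 0. Degree 2 and α ∉ ℚ, so this is the minimal polynomial.

Minimal polynomial: x² - 26x + 72


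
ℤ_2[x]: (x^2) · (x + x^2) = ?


Expand and collect like terms; reduce coefficients mod 2:
x^0: 0·0 = 0 ≡ 0 (mod 2)
x^1: 0·1 + 0·0 = 0 ≡ 0 (mod 2)
x^2: 0·1 + 0·1 + 1·0 = 0 ≡ 0 (mod 2)
x^3: 0·1 + 1·1 = 1 ≡ 1 (mod 2)
x^4: 1·1 = 1 ≡ 1 (mod 2)
Result: x^3 + x^4

f · g = x^3 + x^4


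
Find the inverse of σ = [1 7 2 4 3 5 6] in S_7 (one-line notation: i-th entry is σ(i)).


To find σ⁻¹, swap domain and range:
σ(1) = 1 → σ⁻¹(1) = 1
σ(2) = 7 → σ⁻¹(7) = 2
σ(3) = 2 → σ⁻¹(2) = 3
σ(4) = 4 → σ⁻¹(4) = 4
σ(5) = 3 → σ⁻¹(3) = 5
σ(6) = 5 → σ⁻¹(5) = 6
σ(7) = 6 → σ⁻¹(6) = 7

σ⁻¹ = [1 3 5 4 6 7 2]


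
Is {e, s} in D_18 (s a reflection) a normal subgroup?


H = {e, s} in D_18 (s a reflection)
r·s·r⁻¹ = sr⁻² ≠ s for n ≥ 3, so {e, s} is not closed under conjugation

No, not a normal subgroup


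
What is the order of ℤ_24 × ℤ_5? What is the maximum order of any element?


|ℤ_24 × ℤ_5| = 24 × 5 = 120
Max element order = lcm(24,5) = 120
Cyclic? Yes (gcd=1)

|ℤ_24×ℤ_5| = 120, max element order = 120


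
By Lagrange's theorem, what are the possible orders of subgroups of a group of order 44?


Lagrange's theorem: |H| divides |G|
|G| = 44
Divisors of 44: 1, 2, 4, 11, 22, 44

Possible subgroup orders: {1, 2, 4, 11, 22, 44}


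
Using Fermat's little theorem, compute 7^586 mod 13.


Fermat's little theorem: if p is prime and gcd(a,p)=1, then a^(p-1) ≡ 1 (mod p)
p = 13 is prime, gcd(7,13) = 1
Reduce exponent: 586 mod 12 = 10
So 7^586 ≡ 7^10 (mod 13)
7^10 mod 13 = 4

7^586 ≡ 4 (mod 13)


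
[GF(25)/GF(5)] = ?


GF(25) = GF(5^2), so the extension degree is 2

[GF(25)/GF(5)] = 2


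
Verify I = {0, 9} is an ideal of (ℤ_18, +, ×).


Check ideal conditions for I = {0, 9} in ℤ_18:
(1) I is an additive subgroup? Yes
(2) For r ∈ ℤ_18 and a ∈ I: r·a ∈ I? Yes

Yes, I is an ideal of ℤ_18


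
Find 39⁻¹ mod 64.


Use the extended Euclidean algorithm to write 1 = 39·s + 64·t; then s mod 64 is the inverse.
Euclidean algorithm:
  39 = 0·64 + 39
  64 = 1·39 + 25
  39 = 1·25 + 14
  25 = 1·14 + 11
  14 = 1·11 + 3
  11 = 3·3 + 2
  3 = 1·2 + 1
  2 = 2·1 + 0
gcd(39,64) = 1
Back-substitution gives: 39·(23) + 64·(-14) = 1
So 39⁻¹ ≡ 23 ≡ 23 (mod 64)
Check: 39 × 23 = 897 ≡ 1 (mod 64) ✓

39⁻¹ ≡ 23 (mod 64)


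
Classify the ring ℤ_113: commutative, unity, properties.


ℤ_113 is a commutative ring with unity 1; 113 is prime, so ℤ_113 is a field (hence an integral domain)
Commutative: Yes
Integral domain: Yes
Has unity: Yes

ℤ_113: Commutative=Yes, Unity=Yes


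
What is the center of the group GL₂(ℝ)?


Z(G) = {g ∈ G | gx = xg for all x ∈ G}
Only scalar multiples of the identity commute with all invertible matrices

Z(GL₂(ℝ)) = {aI : a ∈ ℝ, a ≠ 0}


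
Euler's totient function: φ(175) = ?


Factor n: 175 = 5^2 × 7
φ(n) = n · ∏(1 - 1/p) over distinct primes p | n
φ(175) = 175 · (1 - 1/5) · (1 - 1/7) = 120

φ(175) = 120


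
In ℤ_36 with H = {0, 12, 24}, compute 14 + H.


14 + H = {14 + h (mod 36) : h ∈ H}
14+0=14, 14+12=26, 14+24=2
14 + H = {2, 14, 26} = 2 + H

14 + H = {2, 14, 26}


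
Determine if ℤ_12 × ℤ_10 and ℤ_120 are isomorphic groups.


Comparing ℤ_12 × ℤ_10 and ℤ_120:
gcd(12,10) = 2 ≠ 1. Max element order in ℤ_12×ℤ_10 is lcm(12,10) = 60 < 120, so it has no element of order 120

No, ℤ_12 × ℤ_10 ≇ ℤ_120


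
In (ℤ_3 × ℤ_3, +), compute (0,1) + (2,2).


Operation: componentwise addition mod (3, 3)
(0,1) + (2,2) = ((a₁+b₁) mod 3, (a₂+b₂) mod 3) with a = (0,1), b = (2,2)

(0,1) + (2,2) = (2,0)


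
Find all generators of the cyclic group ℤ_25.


g generates ℤ_n iff gcd(g,n) = 1
Prime factors of 25: 5
Generators are g ∈ {1,...,24} not divisible by any of these primes.
Generators: {1, 2, 3, 4, 6, 7, 8, 9, 11, 12, 13, 14, 16, 17, 18, 19, 21, 22, 23, 24}
Number of generators = φ(25) = 20

Generators of ℤ_25 = {1, 2, 3, 4, 6, 7, 8, 9, 11, 12, 13, 14, 16, 17, 18, 19, 21, 22, 23, 24}


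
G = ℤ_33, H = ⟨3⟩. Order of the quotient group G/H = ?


|⟨3⟩| = n / gcd(3, 33) = 33 / 3 = 11
H is normal (ℤ_33 is abelian).
|G/H| = |G| / |H| = 33 / 11 = 3

|G/H| = 3


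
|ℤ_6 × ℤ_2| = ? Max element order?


|ℤ_6 × ℤ_2| = 6 × 2 = 12
Max element order = lcm(6,2) = 6
Cyclic? No (gcd=2)

|ℤ_6×ℤ_2| = 12, max element order = 6


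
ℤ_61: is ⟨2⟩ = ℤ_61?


g generates ℤ_n iff gcd(g, n) = 1
gcd(2, 61) = 1
Since gcd = 1, 2 is a generator.

Yes, 2 generates ℤ_61


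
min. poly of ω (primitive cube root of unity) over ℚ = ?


ω satisfies x² + x + 1 = 0 (the cyclotomic polynomial Φ₃)

Minimal polynomial: x² + x + 1


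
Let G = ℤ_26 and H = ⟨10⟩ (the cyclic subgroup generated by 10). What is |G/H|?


|⟨10⟩| = n / gcd(10, 26) = 26 / 2 = 13
H is normal (ℤ_26 is abelian).
|G/H| = |G| / |H| = 26 / 13 = 2

|G/H| = 2


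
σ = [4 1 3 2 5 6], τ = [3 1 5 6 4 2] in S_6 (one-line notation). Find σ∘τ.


σ∘τ: apply τ first, then σ
1 →τ 3 →σ 3
2 →τ 1 →σ 4
3 →τ 5 →σ 5
4 →τ 6 →σ 6
5 →τ 4 →σ 2
6 →τ 2 →σ 1

σ∘τ = [3 4 5 6 2 1]


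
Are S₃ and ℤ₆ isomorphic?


Comparing S₃ and ℤ₆:
S₃ is non-abelian, ℤ₆ is abelian

No, S₃ ≇ ℤ₆


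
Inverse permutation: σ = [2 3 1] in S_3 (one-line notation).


To find σ⁻¹, swap domain and range:
σ(1) = 2 → σ⁻¹(2) = 1
σ(2) = 3 → σ⁻¹(3) = 2
σ(3) = 1 → σ⁻¹(1) = 3

σ⁻¹ = [3 1 2]


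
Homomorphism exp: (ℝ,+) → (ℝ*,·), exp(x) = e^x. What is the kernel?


Kernel = preimage of identity
ker(exp) = {x ∈ ℝ | e^x = 1} = {0}

ker(exp) = {0}


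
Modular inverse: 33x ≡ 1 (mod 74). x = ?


Use the extended Euclidean algorithm to write 1 = 33·s + 74·t; then s mod 74 is the inverse.
Euclidean algorithm:
  33 = 0·74 + 33
  74 = 2·33 + 8
  33 = 4·8 + 1
  8 = 8·1 + 0
gcd(33,74) = 1
Back-substitution gives: 33·(9) + 74·(-4) = 1
So 33⁻¹ ≡ 9 ≡ 9 (mod 74)
Check: 33 × 9 = 297 ≡ 1 (mod 74) ✓

33⁻¹ ≡ 9 (mod 74)


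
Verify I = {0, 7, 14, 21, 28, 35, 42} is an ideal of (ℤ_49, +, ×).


Check ideal conditions for I = {0, 7, 14, 21, 28, 35, 42} in ℤ_49:
(1) I is an additive subgroup? Yes
(2) For r ∈ ℤ_49 and a ∈ I: r·a ∈ I? Yes

Yes, I is an ideal of ℤ_49


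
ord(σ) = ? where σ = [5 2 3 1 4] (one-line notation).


Cycle decomposition: (1 5 4)
Cycle lengths: 3
Order = lcm(3) = 3

ord(σ) = 3


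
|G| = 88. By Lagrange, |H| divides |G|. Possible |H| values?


Lagrange's theorem: |H| divides |G|
|G| = 88
Divisors of 88: 1, 2, 4, 8, 11, 22, 44, 88

Possible subgroup orders: {1, 2, 4, 8, 11, 22, 44, 88}


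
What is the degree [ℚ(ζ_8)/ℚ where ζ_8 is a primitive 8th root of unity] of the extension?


[ℚ(ζ_n):ℚ] = deg Φ_n(x) = φ(n). Here φ(8) = 4

[ℚ(ζ_8)/ℚ where ζ_8 is a primitive 8th root of unity] = 4


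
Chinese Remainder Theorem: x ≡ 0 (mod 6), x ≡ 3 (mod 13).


m₁ = 6, m₂ = 13, gcd = 1, so CRT applies. M = m₁·m₂ = 78
Let M₁ = M/m₁ = 13, M₂ = M/m₂ = 6
Find y₁ ≡ M₁⁻¹ (mod m₁): 13⁻¹ ≡ 1 (mod 6)
Find y₂ ≡ M₂⁻¹ (mod m₂): 6⁻¹ ≡ 11 (mod 13)
x = a₁·M₁·y₁ + a₂·M₂·y₂ = 0·13·1 + 3·6·11 = 198
Reduce mod 78: x ≡ 42
Check: 42 mod 6 = 0 ✓, 42 mod 13 = 3 ✓

x ≡ 42 (mod 78)


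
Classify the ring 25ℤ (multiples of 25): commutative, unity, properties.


25ℤ is a commutative ring under +,× but has no multiplicative identity (1 ∉ 25ℤ); it has no zero divisors, but without unity it is not an integral domain
Commutative: Yes
Integral domain: No
Has unity: No

25ℤ (multiples of 25): Commutative=Yes, Unity=No


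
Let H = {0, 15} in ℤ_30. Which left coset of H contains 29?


29 + H = {29 + h (mod 30) : h ∈ H}
29+0=29, 29+15=14
29 + H = {14, 29} = 14 + H

29 + H = {14, 29}


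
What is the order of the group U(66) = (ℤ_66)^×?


U(n) is the group of units mod n; |U(n)| = φ(n)
|U(66)| = φ(66) = 20

|U(66) = (ℤ_66)^×| = 20


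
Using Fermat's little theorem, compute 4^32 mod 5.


Fermat's little theorem: if p is prime and gcd(a,p)=1, then a^(p-1) ≡ 1 (mod p)
p = 5 is prime, gcd(4,5) = 1
Reduce exponent: 32 mod 4 = 0
So 4^32 ≡ 4^0 (mod 5)
4^0 = 1

4^32 ≡ 1 (mod 5)


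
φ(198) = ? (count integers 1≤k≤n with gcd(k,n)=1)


Factor n: 198 = 2 × 3^2 × 11
φ(n) = n · ∏(1 - 1/p) over distinct primes p | n
φ(198) = 198 · (1 - 1/2) · (1 - 1/3) · (1 - 1/11) = 60

φ(198) = 60


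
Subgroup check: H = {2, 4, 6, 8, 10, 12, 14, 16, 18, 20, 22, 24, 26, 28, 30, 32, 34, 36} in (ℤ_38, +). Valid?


Subgroup test for H = {2, 4, 6, 8, 10, 12, 14, 16, 18, 20, 22, 24, 26, 28, 30, 32, 34, 36} in (ℤ_38, +):
(1) 0 ∈ H? No
(2) Closure: for all a,b ∈ H, (a+b) mod 38 ∈ H? No  [counterexample: 2 + 36 = 0 ∉ H]
(3) Inverses: for all a ∈ H, -a mod 38 ∈ H? Yes

No, H is not a subgroup of ℤ_38


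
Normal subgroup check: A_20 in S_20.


H = A_20 in S_20
A_20 has index 2 in S_20, and every subgroup of index 2 is normal

Yes, normal subgroup


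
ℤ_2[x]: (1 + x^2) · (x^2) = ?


Expand and collect like terms; reduce coefficients mod 2:
x^0: 1·0 = 0 ≡ 0 (mod 2)
x^1: 1·0 + 0·0 = 0 ≡ 0 (mod 2)
x^2: 1·1 + 0·0 + 1·0 = 1 ≡ 1 (mod 2)
x^3: 0·1 + 1·0 = 0 ≡ 0 (mod 2)
x^4: 1·1 = 1 ≡ 1 (mod 2)
Result: x^2 + x^4

f · g = x^2 + x^4


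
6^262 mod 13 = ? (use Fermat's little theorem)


Fermat's little theorem: if p is prime and gcd(a,p)=1, then a^(p-1) ≡ 1 (mod p)
p = 13 is prime, gcd(6,13) = 1
Reduce exponent: 262 mod 12 = 10
So 6^262 ≡ 6^10 (mod 13)
6^10 mod 13 = 4

6^262 ≡ 4 (mod 13)


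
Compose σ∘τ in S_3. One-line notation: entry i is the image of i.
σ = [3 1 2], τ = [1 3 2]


σ∘τ: apply τ first, then σ
1 →τ 1 →σ 3
2 →τ 3 →σ 2
3 →τ 2 →σ 1

σ∘τ = [3 2 1]


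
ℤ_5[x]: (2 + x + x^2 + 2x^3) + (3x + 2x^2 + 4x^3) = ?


Add coefficients mod 5:
x^0: 2 + 0 = 2 (mod 5)
x^1: 1 + 3 = 4 (mod 5)
x^2: 1 + 2 = 3 (mod 5)
x^3: 2 + 4 = 1 (mod 5)
Result: 2 + 4x + 3x^2 + x^3

f + g = 2 + 4x + 3x^2 + x^3


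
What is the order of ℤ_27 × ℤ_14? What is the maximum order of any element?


|ℤ_27 × ℤ_14| = 27 × 14 = 378
Max element order = lcm(27,14) = 378
Cyclic? Yes (gcd=1)

|ℤ_27×ℤ_14| = 378, max element order = 378


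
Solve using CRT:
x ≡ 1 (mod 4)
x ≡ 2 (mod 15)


m₁ = 4, m₂ = 15, gcd = 1, so CRT applies. M = m₁·m₂ = 60
Let M₁ = M/m₁ = 15, M₂ = M/m₂ = 4
Find y₁ ≡ M₁⁻¹ (mod m₁): 15⁻¹ ≡ 3 (mod 4)
Find y₂ ≡ M₂⁻¹ (mod m₂): 4⁻¹ ≡ 4 (mod 15)
x = a₁·M₁·y₁ + a₂·M₂·y₂ = 1·15·3 + 2·4·4 = 77
Reduce mod 60: x ≡ 17
Check: 17 mod 4 = 1 ✓, 17 mod 15 = 2 ✓

x ≡ 17 (mod 60)


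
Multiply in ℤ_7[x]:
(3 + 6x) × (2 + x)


Expand and collect like terms; reduce coefficients mod 7:
x^0: 3·2 = 6 ≡ 6 (mod 7)
x^1: 3·1 + 6·2 = 15 ≡ 1 (mod 7)
x^2: 6·1 = 6 ≡ 6 (mod 7)
Result: 6 + x + 6x^2

f · g = 6 + x + 6x^2


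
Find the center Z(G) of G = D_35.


Z(G) = {g ∈ G | gx = xg for all x ∈ G}
For odd n, Z(D_n) = {e}: no nontrivial rotation commutes with all reflections

Z(D_35) = {e}


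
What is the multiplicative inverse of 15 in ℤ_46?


Use the extended Euclidean algorithm to write 1 = 15·s + 46·t; then s mod 46 is the inverse.
Euclidean algorithm:
  15 = 0·46 + 15
  46 = 3·15 + 1
  15 = 15·1 + 0
gcd(15,46) = 1
Back-substitution gives: 15·(-3) + 46·(1) = 1
So 15⁻¹ ≡ -3 ≡ 43 (mod 46)
Check: 15 × 43 = 645 ≡ 1 (mod 46) ✓

15⁻¹ ≡ 43 (mod 46)


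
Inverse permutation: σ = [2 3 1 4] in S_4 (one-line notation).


To find σ⁻¹, swap domain and range:
σ(1) = 2 → σ⁻¹(2) = 1
σ(2) = 3 → σ⁻¹(3) = 2
σ(3) = 1 → σ⁻¹(1) = 3
σ(4) = 4 → σ⁻¹(4) = 4

σ⁻¹ = [3 1 2 4]


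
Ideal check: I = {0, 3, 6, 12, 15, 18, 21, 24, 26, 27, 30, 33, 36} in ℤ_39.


Check ideal conditions for I = {0, 3, 6, 12, 15, 18, 21, 24, 26, 27, 30, 33, 36} in ℤ_39:
(1) I is an additive subgroup? No
(2) For r ∈ ℤ_39 and a ∈ I: r·a ∈ I? No  [counterexample: r=2, a=24, r·a mod 39 = 9 ∉ I]

No, I is not an ideal of ℤ_39


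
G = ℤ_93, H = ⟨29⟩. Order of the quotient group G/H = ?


|⟨29⟩| = n / gcd(29, 93) = 93 / 1 = 93
H is normal (ℤ_93 is abelian).
|G/H| = |G| / |H| = 93 / 93 = 1

|G/H| = 1


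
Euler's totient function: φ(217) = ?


Factor n: 217 = 7 × 31
φ(n) = n · ∏(1 - 1/p) over distinct primes p | n
φ(217) = 217 · (1 - 1/7) · (1 - 1/31) = 180

φ(217) = 180


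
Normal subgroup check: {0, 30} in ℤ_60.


H = {0, 30} in ℤ_60
ℤ_60 is abelian; every subgroup of an abelian group is normal

Yes, normal subgroup


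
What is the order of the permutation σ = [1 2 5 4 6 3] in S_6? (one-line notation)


Cycle decomposition: (3 5 6)
Cycle lengths: 3
Order = lcm(3) = 3

ord(σ) = 3


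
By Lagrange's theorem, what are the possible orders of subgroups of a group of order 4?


Lagrange's theorem: |H| divides |G|
|G| = 4
Divisors of 4: 1, 2, 4

Possible subgroup orders: {1, 2, 4}


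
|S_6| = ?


|S_n| = n! (number of permutations of n symbols)
|S_6| = 6! = 720

|S_6| = 720


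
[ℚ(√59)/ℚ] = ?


√59 has minimal polynomial x² - 59 (irreducible over ℚ since 59 is squarefree)

[ℚ(√59)/ℚ] = 2


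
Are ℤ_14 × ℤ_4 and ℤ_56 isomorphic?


Comparing ℤ_14 × ℤ_4 and ℤ_56:
gcd(14,4) = 2 ≠ 1. Max element order in ℤ_14×ℤ_4 is lcm(14,4) = 28 < 56, so it has no element of order 56

No, ℤ_14 × ℤ_4 ≇ ℤ_56


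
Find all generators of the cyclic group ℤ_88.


g generates ℤ_n iff gcd(g,n) = 1
Prime factors of 88: 2, 11
Generators are g ∈ {1,...,87} not divisible by any of these primes.
Generators: {1, 3, 5, 7, 9, 13, 15, 17, 19, 21, 23, 25, 27, 29, 31, 35, 37, 39, 41, 43, 45, 47, 49, 51, 53, 57, 59, 61, 63, 65, 67, 69, 71, 73, 75, 79, 81, 83, 85, 87}
Number of generators = φ(88) = 40

Generators of ℤ_88 = {1, 3, 5, 7, 9, 13, 15, 17, 19, 21, 23, 25, 27, 29, 31, 35, 37, 39, 41, 43, 45, 47, 49, 51, 53, 57, 59, 61, 63, 65, 67, 69, 71, 73, 75, 79, 81, 83, 85, 87}


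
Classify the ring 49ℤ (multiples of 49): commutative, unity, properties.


49ℤ is a commutative ring under +,× but has no multiplicative identity (1 ∉ 49ℤ); it has no zero divisors, but without unity it is not an integral domain
Commutative: Yes
Integral domain: No
Has unity: No

49ℤ (multiples of 49): Commutative=Yes, Unity=No


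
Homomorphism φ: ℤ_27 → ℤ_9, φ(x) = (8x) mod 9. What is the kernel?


Kernel = preimage of identity
ker(φ) = {x ∈ ℤ_27 : 8x ≡ 0 (mod 9)}. Since 9 | 27, φ is well-defined. The kernel is the cyclic subgroup ⟨9⟩ of ℤ_27 (order 3), i.e. {0, 9, 18}

ker(φ) = {0, 9, 18}


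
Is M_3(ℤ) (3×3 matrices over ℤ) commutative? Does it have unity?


Matrix multiplication is non-commutative for n ≥ 2; the identity matrix I is the unity; singular matrices give zero divisors, so not an integral domain
Commutative: No
Integral domain: No
Has unity: Yes

M_3(ℤ) (3×3 matrices over ℤ): Commutative=No, Unity=Yes


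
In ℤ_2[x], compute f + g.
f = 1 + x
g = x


Add coefficients mod 2:
x^0: 1 + 0 = 1 (mod 2)
x^1: 1 + 1 = 0 (mod 2)
Result: 1

f + g = 1


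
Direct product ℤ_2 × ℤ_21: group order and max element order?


|ℤ_2 × ℤ_21| = 2 × 21 = 42
Max element order = lcm(2,21) = 42
Cyclic? Yes (gcd=1)

|ℤ_2×ℤ_21| = 42, max element order = 42


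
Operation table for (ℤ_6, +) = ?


Elements: {0, 1, 2, 3, 4, 5}
Operation: addition mod 6
Entry (a, b) = (a + b) mod 6

Cayley table:
  | 0 | 1 | 2 | 3 | 4 | 5
0 | 0 | 1 | 2 | 3 | 4 | 5
1 | 1 | 2 | 3 | 4 | 5 | 0
2 | 2 | 3 | 4 | 5 | 0 | 1
3 | 3 | 4 | 5 | 0 | 1 | 2
4 | 4 | 5 | 0 | 1 | 2 | 3
5 | 5 | 0 | 1 | 2 | 3 | 4


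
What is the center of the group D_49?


Z(G) = {g ∈ G | gx = xg for all x ∈ G}
For odd n, Z(D_n) = {e}: no nontrivial rotation commutes with all reflections

Z(D_49) = {e}


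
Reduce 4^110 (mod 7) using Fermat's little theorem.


Fermat's little theorem: if p is prime and gcd(a,p)=1, then a^(p-1) ≡ 1 (mod p)
p = 7 is prime, gcd(4,7) = 1
Reduce exponent: 110 mod 6 = 2
So 4^110 ≡ 4^2 (mod 7)
4^2 mod 7 = 2

4^110 ≡ 2 (mod 7)


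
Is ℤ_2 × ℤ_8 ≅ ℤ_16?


Comparing ℤ_2 × ℤ_8 and ℤ_16:
gcd(2,8) = 2 ≠ 1. Max element order in ℤ_2×ℤ_8 is lcm(2,8) = 8 < 16, so it has no element of order 16

No, ℤ_2 × ℤ_8 ≇ ℤ_16


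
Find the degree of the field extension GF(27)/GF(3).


GF(27) = GF(3^3), so the extension degree is 3

[GF(27)/GF(3)] = 3


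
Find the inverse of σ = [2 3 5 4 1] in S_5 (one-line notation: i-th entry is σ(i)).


To find σ⁻¹, swap domain and range:
σ(1) = 2 → σ⁻¹(2) = 1
σ(2) = 3 → σ⁻¹(3) = 2
σ(3) = 5 → σ⁻¹(5) = 3
σ(4) = 4 → σ⁻¹(4) = 4
σ(5) = 1 → σ⁻¹(1) = 5

σ⁻¹ = [5 1 2 4 3]


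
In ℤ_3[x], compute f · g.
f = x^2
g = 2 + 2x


Expand and collect like terms; reduce coefficients mod 3:
x^0: 0·2 = 0 ≡ 0 (mod 3)
x^1: 0·2 + 0·2 = 0 ≡ 0 (mod 3)
x^2: 0·2 + 1·2 = 2 ≡ 2 (mod 3)
x^3: 1·2 = 2 ≡ 2 (mod 3)
Result: 2x^2 + 2x^3

f · g = 2x^2 + 2x^3


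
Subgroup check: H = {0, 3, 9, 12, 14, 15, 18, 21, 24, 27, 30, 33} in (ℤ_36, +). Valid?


Subgroup test for H = {0, 3, 9, 12, 14, 15, 18, 21, 24, 27, 30, 33} in (ℤ_36, +):
(1) 0 ∈ H? Yes
(2) Closure: for all a,b ∈ H, (a+b) mod 36 ∈ H? No  [counterexample: 3 + 3 = 6 ∉ H]
(3) Inverses: for all a ∈ H, -a mod 36 ∈ H? No

No, H is not a subgroup of ℤ_36


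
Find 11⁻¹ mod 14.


Use the extended Euclidean algorithm to write 1 = 11·s + 14·t; then s mod 14 is the inverse.
Euclidean algorithm:
  11 = 0·14 + 11
  14 = 1·11 + 3
  11 = 3·3 + 2
  3 = 1·2 + 1
  2 = 2·1 + 0
gcd(11,14) = 1
Back-substitution gives: 11·(-5) + 14·(4) = 1
So 11⁻¹ ≡ -5 ≡ 9 (mod 14)
Check: 11 × 9 = 99 ≡ 1 (mod 14) ✓

11⁻¹ ≡ 9 (mod 14)


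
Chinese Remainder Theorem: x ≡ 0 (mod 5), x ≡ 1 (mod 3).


m₁ = 5, m₂ = 3, gcd = 1, so CRT applies. M = m₁·m₂ = 15
Let M₁ = M/m₁ = 3, M₂ = M/m₂ = 5
Find y₁ ≡ M₁⁻¹ (mod m₁): 3⁻¹ ≡ 2 (mod 5)
Find y₂ ≡ M₂⁻¹ (mod m₂): 5⁻¹ ≡ 2 (mod 3)
x = a₁·M₁·y₁ + a₂·M₂·y₂ = 0·3·2 + 1·5·2 = 10
Reduce mod 15: x ≡ 10
Check: 10 mod 5 = 0 ✓, 10 mod 3 = 1 ✓

x ≡ 10 (mod 15)


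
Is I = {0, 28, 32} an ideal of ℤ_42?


Check ideal conditions for I = {0, 28, 32} in ℤ_42:
(1) I is an additive subgroup? No
(2) For r ∈ ℤ_42 and a ∈ I: r·a ∈ I? No  [counterexample: r=2, a=28, r·a mod 42 = 14 ∉ I]

No, I is not an ideal of ℤ_42


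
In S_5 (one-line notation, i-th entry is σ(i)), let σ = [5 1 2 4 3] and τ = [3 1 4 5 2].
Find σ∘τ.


σ∘τ: apply τ first, then σ
1 →τ 3 →σ 2
2 →τ 1 →σ 5
3 →τ 4 →σ 4
4 →τ 5 →σ 3
5 →τ 2 →σ 1

σ∘τ = [2 5 4 3 1]


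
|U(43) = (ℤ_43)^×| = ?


U(n) is the group of units mod n; |U(n)| = φ(n)
|U(43)| = φ(43) = 42

|U(43) = (ℤ_43)^×| = 42


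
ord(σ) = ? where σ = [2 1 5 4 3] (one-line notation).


Cycle decomposition: (1 2) (3 5)
Cycle lengths: 2, 2
Order = lcm(2, 2) = 2

ord(σ) = 2


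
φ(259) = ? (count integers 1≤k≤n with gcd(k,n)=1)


Factor n: 259 = 7 × 37
φ(n) = n · ∏(1 - 1/p) over distinct primes p | n
φ(259) = 259 · (1 - 1/7) · (1 - 1/37) = 216

φ(259) = 216


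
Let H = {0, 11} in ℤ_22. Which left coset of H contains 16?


16 + H = {16 + h (mod 22) : h ∈ H}
16+0=16, 16+11=5
16 + H = {5, 16} = 5 + H

16 + H = {5, 16}


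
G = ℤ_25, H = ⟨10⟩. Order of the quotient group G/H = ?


|⟨10⟩| = n / gcd(10, 25) = 25 / 5 = 5
H is normal (ℤ_25 is abelian).
|G/H| = |G| / |H| = 25 / 5 = 5

|G/H| = 5


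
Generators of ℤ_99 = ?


g generates ℤ_n iff gcd(g,n) = 1
Prime factors of 99: 3, 11
Generators are g ∈ {1,...,98} not divisible by any of these primes.
Generators: {1, 2, 4, 5, 7, 8, 10, 13, 14, 16, 17, 19, 20, 23, 25, 26, 28, 29, 31, 32, 34, 35, 37, 38, 40, 41, 43, 46, 47, 49, 50, 52, 53, 56, 58, 59, 61, 62, 64, 65, 67, 68, 70, 71, 73, 74, 76, 79, 80, 82, 83, 85, 86, 89, 91, 92, 94, 95, 97, 98}
Number of generators = φ(99) = 60

Generators of ℤ_99 = {1, 2, 4, 5, 7, 8, 10, 13, 14, 16, 17, 19, 20, 23, 25, 26, 28, 29, 31, 32, 34, 35, 37, 38, 40, 41, 43, 46, 47, 49, 50, 52, 53, 56, 58, 59, 61, 62, 64, 65, 67, 68, 70, 71, 73, 74, 76, 79, 80, 82, 83, 85, 86, 89, 91, 92, 94, 95, 97, 98}


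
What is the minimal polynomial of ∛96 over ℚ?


∛96 satisfies x³ - 96 = 0, irreducible over ℚ (no rational root; 96 is not a perfect cube)

Minimal polynomial: x³ - 96


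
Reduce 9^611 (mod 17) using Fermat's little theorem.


Fermat's little theorem: if p is prime and gcd(a,p)=1, then a^(p-1) ≡ 1 (mod p)
p = 17 is prime, gcd(9,17) = 1
Reduce exponent: 611 mod 16 = 3
So 9^611 ≡ 9^3 (mod 17)
9^3 mod 17 = 15

9^611 ≡ 15 (mod 17)


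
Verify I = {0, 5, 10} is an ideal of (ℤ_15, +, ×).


Check ideal conditions for I = {0, 5, 10} in ℤ_15:
(1) I is an additive subgroup? Yes
(2) For r ∈ ℤ_15 and a ∈ I: r·a ∈ I? Yes

Yes, I is an ideal of ℤ_15


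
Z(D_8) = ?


Z(G) = {g ∈ G | gx = xg for all x ∈ G}
For even n, Z(D_n) = {e, r^(n/2)}: the 180° rotation r^4 commutes with every reflection and rotation

Z(D_8) = {e, r^4}


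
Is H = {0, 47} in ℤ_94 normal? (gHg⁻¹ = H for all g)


H = {0, 47} in ℤ_94
ℤ_94 is abelian; every subgroup of an abelian group is normal

Yes, normal subgroup


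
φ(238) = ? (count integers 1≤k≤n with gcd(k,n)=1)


Factor n: 238 = 2 × 7 × 17
φ(n) = n · ∏(1 - 1/p) over distinct primes p | n
φ(238) = 238 · (1 - 1/2) · (1 - 1/7) · (1 - 1/17) = 96

φ(238) = 96


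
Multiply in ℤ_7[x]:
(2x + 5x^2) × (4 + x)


Expand and collect like terms; reduce coefficients mod 7:
x^0: 0·4 = 0 ≡ 0 (mod 7)
x^1: 0·1 + 2·4 = 8 ≡ 1 (mod 7)
x^2: 2·1 + 5·4 = 22 ≡ 1 (mod 7)
x^3: 5·1 = 5 ≡ 5 (mod 7)
Result: x + x^2 + 5x^3

f · g = x + x^2 + 5x^3


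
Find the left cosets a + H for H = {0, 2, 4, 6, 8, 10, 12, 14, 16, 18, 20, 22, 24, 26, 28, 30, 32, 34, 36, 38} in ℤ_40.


H = {0, 2, 4, 6, 8, 10, 12, 14, 16, 18, 20, 22, 24, 26, 28, 30, 32, 34, 36, 38}, |H| = 20
Number of cosets = |G|/|H| = 40/20 = 2
0 + H = {0, 2, 4, 6, 8, 10, 12, 14, 16, 18, 20, 22, 24, 26, 28, 30, 32, 34, 36, 38}
1 + H = {1, 3, 5, 7, 9, 11, 13, 15, 17, 19, 21, 23, 25, 27, 29, 31, 33, 35, 37, 39}

Cosets: 0+H={0,2,4,6,8,10,12,14,16,18,20,22,24,26,28,30,32,34,36,38}; 1+H={1,3,5,7,9,11,13,15,17,19,21,23,25,27,29,31,33,35,37,39}


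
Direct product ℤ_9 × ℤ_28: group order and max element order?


|ℤ_9 × ℤ_28| = 9 × 28 = 252
Max element order = lcm(9,28) = 252
Cyclic? Yes (gcd=1)

|ℤ_9×ℤ_28| = 252, max element order = 252


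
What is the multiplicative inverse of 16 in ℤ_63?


Use the extended Euclidean algorithm to write 1 = 16·s + 63·t; then s mod 63 is the inverse.
Euclidean algorithm:
  16 = 0·63 + 16
  63 = 3·16 + 15
  16 = 1·15 + 1
  15 = 15·1 + 0
gcd(16,63) = 1
Back-substitution gives: 16·(4) + 63·(-1) = 1
So 16⁻¹ ≡ 4 ≡ 4 (mod 63)
Check: 16 × 4 = 64 ≡ 1 (mod 63) ✓

16⁻¹ ≡ 4 (mod 63)


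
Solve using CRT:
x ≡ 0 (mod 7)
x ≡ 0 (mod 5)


m₁ = 7, m₂ = 5, gcd = 1, so CRT applies. M = m₁·m₂ = 35
Let M₁ = M/m₁ = 5, M₂ = M/m₂ = 7
Find y₁ ≡ M₁⁻¹ (mod m₁): 5⁻¹ ≡ 3 (mod 7)
Find y₂ ≡ M₂⁻¹ (mod m₂): 7⁻¹ ≡ 3 (mod 5)
x = a₁·M₁·y₁ + a₂·M₂·y₂ = 0·5·3 + 0·7·3 = 0
Reduce mod 35: x ≡ 0
Check: 0 mod 7 = 0 ✓, 0 mod 5 = 0 ✓

x ≡ 0 (mod 35)


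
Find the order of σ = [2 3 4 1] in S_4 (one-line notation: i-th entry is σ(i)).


Cycle decomposition: (1 2 3 4)
Cycle lengths: 4
Order = lcm(4) = 4

ord(σ) = 4


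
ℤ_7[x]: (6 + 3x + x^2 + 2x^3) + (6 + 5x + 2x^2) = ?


Add coefficients mod 7:
x^0: 6 + 6 = 5 (mod 7)
x^1: 3 + 5 = 1 (mod 7)
x^2: 1 + 2 = 3 (mod 7)
x^3: 2 + 0 = 2 (mod 7)
Result: 5 + x + 3x^2 + 2x^3

f + g = 5 + x + 3x^2 + 2x^3


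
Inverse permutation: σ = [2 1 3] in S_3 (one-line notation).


To find σ⁻¹, swap domain and range:
σ(1) = 2 → σ⁻¹(2) = 1
σ(2) = 1 → σ⁻¹(1) = 2
σ(3) = 3 → σ⁻¹(3) = 3

σ⁻¹ = [2 1 3]


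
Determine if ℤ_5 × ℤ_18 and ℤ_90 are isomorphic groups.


Comparing ℤ_5 × ℤ_18 and ℤ_90:
gcd(5,18) = 1, so ℤ_5 × ℤ_18 ≅ ℤ_90 (CRT)

Yes, ℤ_5 × ℤ_18 ≅ ℤ_90


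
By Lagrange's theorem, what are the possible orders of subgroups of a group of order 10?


Lagrange's theorem: |H| divides |G|
|G| = 10
Divisors of 10: 1, 2, 5, 10

Possible subgroup orders: {1, 2, 5, 10}


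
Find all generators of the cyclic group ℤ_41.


g generates ℤ_n iff gcd(g,n) = 1
Prime factors of 41: 41
Generators are g ∈ {1,...,40} not divisible by any of these primes.
Generators: {1, 2, 3, 4, 5, 6, 7, 8, 9, 10, 11, 12, 13, 14, 15, 16, 17, 18, 19, 20, 21, 22, 23, 24, 25, 26, 27, 28, 29, 30, 31, 32, 33, 34, 35, 36, 37, 38, 39, 40}
Number of generators = φ(41) = 40

Generators of ℤ_41 = {1, 2, 3, 4, 5, 6, 7, 8, 9, 10, 11, 12, 13, 14, 15, 16, 17, 18, 19, 20, 21, 22, 23, 24, 25, 26, 27, 28, 29, 30, 31, 32, 33, 34, 35, 36, 37, 38, 39, 40}


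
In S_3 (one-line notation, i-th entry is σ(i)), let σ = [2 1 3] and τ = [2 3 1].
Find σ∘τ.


σ∘τ: apply τ first, then σ
1 →τ 2 →σ 1
2 →τ 3 →σ 3
3 →τ 1 →σ 2

σ∘τ = [1 3 2]


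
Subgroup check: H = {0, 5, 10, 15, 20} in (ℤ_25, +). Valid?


Subgroup test for H = {0, 5, 10, 15, 20} in (ℤ_25, +):
(1) 0 ∈ H? Yes
(2) Closure: for all a,b ∈ H, (a+b) mod 25 ∈ H? Yes
(3) Inverses: for all a ∈ H, -a mod 25 ∈ H? Yes

Yes, H is a subgroup of ℤ_25


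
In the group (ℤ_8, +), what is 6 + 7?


Operation: addition mod 8
6 + 7 = (a + b) mod 8 with a = 6, b = 7

6 + 7 = 5


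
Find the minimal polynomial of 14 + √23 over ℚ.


Let α = 14 + √23. Then α - 14 = √23, so (α - 14)² = 23, giving α² - 28α + 173 = 0. Degree 2 and α ∉ ℚ, so this is the minimal polynomial.

Minimal polynomial: x² - 28x + 173


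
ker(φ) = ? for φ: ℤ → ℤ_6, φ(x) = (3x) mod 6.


Kernel = preimage of identity
ker(φ) = {x ∈ ℤ : 3x ≡ 0 (mod 6)}. gcd(3,6) = 3, so 3x ≡ 0 (mod 6) ⟺ x ≡ 0 (mod 6/3 = 2). Hence ker(φ) = 2ℤ

ker(φ) = 2ℤ


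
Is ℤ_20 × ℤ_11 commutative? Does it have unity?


Direct product ring; commutative with unity (1,1); but (1,0)·(0,1) = (0,0) gives zero divisors, so not an integral domain
Commutative: Yes
Integral domain: No
Has unity: Yes

ℤ_20 × ℤ_11: Commutative=Yes, Unity=Yes


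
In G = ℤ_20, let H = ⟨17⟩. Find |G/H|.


|⟨17⟩| = n / gcd(17, 20) = 20 / 1 = 20
H is normal (ℤ_20 is abelian).
|G/H| = |G| / |H| = 20 / 20 = 1

|G/H| = 1


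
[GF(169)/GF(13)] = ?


GF(169) = GF(13^2), so the extension degree is 2

[GF(169)/GF(13)] = 2


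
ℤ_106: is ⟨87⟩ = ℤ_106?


g generates ℤ_n iff gcd(g, n) = 1
gcd(87, 106) = 1
Since gcd = 1, 87 is a generator.

Yes, 87 generates ℤ_106


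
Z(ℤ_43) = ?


Z(G) = {g ∈ G | gx = xg for all x ∈ G}
ℤ_43 is abelian, so Z(G) = G

Z(ℤ_43) = ℤ_43


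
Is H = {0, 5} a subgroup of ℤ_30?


Subgroup test for H = {0, 5} in (ℤ_30, +):
(1) 0 ∈ H? Yes
(2) Closure: for all a,b ∈ H, (a+b) mod 30 ∈ H? No  [counterexample: 5 + 5 = 10 ∉ H]
(3) Inverses: for all a ∈ H, -a mod 30 ∈ H? No

No, H is not a subgroup of ℤ_30


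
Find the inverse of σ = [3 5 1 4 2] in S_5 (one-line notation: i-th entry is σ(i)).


To find σ⁻¹, swap domain and range:
σ(1) = 3 → σ⁻¹(3) = 1
σ(2) = 5 → σ⁻¹(5) = 2
σ(3) = 1 → σ⁻¹(1) = 3
σ(4) = 4 → σ⁻¹(4) = 4
σ(5) = 2 → σ⁻¹(2) = 5

σ⁻¹ = [3 5 1 4 2]


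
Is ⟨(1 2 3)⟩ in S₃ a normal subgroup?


H = ⟨(1 2 3)⟩ in S₃
⟨(1 2 3)⟩ has order 3 and index 2 in S₃; index-2 subgroups are normal

Yes, normal subgroup


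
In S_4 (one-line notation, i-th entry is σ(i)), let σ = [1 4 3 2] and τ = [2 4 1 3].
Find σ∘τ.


σ∘τ: apply τ first, then σ
1 →τ 2 →σ 4
2 →τ 4 →σ 2
3 →τ 1 →σ 1
4 →τ 3 →σ 3

σ∘τ = [4 2 1 3]


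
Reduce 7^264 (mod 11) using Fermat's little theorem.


Fermat's little theorem: if p is prime and gcd(a,p)=1, then a^(p-1) ≡ 1 (mod p)
p = 11 is prime, gcd(7,11) = 1
Reduce exponent: 264 mod 10 = 4
So 7^264 ≡ 7^4 (mod 11)
7^4 mod 11 = 3

7^264 ≡ 3 (mod 11)


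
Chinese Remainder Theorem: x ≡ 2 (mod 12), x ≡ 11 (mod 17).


m₁ = 12, m₂ = 17, gcd = 1, so CRT applies. M = m₁·m₂ = 204
Let M₁ = M/m₁ = 17, M₂ = M/m₂ = 12
Find y₁ ≡ M₁⁻¹ (mod m₁): 17⁻¹ ≡ 5 (mod 12)
Find y₂ ≡ M₂⁻¹ (mod m₂): 12⁻¹ ≡ 10 (mod 17)
x = a₁·M₁·y₁ + a₂·M₂·y₂ = 2·17·5 + 11·12·10 = 1490
Reduce mod 204: x ≡ 62
Check: 62 mod 12 = 2 ✓, 62 mod 17 = 11 ✓

x ≡ 62 (mod 204)


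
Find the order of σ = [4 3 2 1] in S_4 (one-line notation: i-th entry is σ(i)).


Cycle decomposition: (1 4) (2 3)
Cycle lengths: 2, 2
Order = lcm(2, 2) = 2

ord(σ) = 2


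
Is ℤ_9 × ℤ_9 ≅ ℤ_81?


Comparing ℤ_9 × ℤ_9 and ℤ_81:
gcd(9,9) = 9 ≠ 1. Max element order in ℤ_9×ℤ_9 is lcm(9,9) = 9 < 81, so it has no element of order 81

No, ℤ_9 × ℤ_9 ≇ ℤ_81


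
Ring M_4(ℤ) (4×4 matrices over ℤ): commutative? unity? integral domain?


Matrix multiplication is non-commutative for n ≥ 2; the identity matrix I is the unity; singular matrices give zero divisors, so not an integral domain
Commutative: No
Integral domain: No
Has unity: Yes

M_4(ℤ) (4×4 matrices over ℤ): Commutative=No, Unity=Yes


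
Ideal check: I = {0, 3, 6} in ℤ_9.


Check ideal conditions for I = {0, 3, 6} in ℤ_9:
(1) I is an additive subgroup? Yes
(2) For r ∈ ℤ_9 and a ∈ I: r·a ∈ I? Yes

Yes, I is an ideal of ℤ_9


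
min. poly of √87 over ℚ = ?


√87 satisfies x² - 87 = 0, irreducible over ℚ since 87 is squarefree

Minimal polynomial: x² - 87


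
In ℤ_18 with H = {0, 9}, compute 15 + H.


15 + H = {15 + h (mod 18) : h ∈ H}
15+0=15, 15+9=6
15 + H = {6, 15} = 6 + H

15 + H = {6, 15}


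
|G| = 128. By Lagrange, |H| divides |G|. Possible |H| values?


Lagrange's theorem: |H| divides |G|
|G| = 128
Divisors of 128: 1, 2, 4, 8, 16, 32, 64, 128

Possible subgroup orders: {1, 2, 4, 8, 16, 32, 64, 128}


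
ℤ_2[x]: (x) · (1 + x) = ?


Expand and collect like terms; reduce coefficients mod 2:
x^0: 0·1 = 0 ≡ 0 (mod 2)
x^1: 0·1 + 1·1 = 1 ≡ 1 (mod 2)
x^2: 1·1 = 1 ≡ 1 (mod 2)
Result: x + x^2

f · g = x + x^2


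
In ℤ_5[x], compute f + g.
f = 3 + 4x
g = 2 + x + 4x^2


Add coefficients mod 5:
x^0: 3 + 2 = 0 (mod 5)
x^1: 4 + 1 = 0 (mod 5)
x^2: 0 + 4 = 4 (mod 5)
Result: 4x^2

f + g = 4x^2


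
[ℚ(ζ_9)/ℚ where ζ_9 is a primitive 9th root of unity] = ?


[ℚ(ζ_n):ℚ] = deg Φ_n(x) = φ(n). Here φ(9) = 6

[ℚ(ζ_9)/ℚ where ζ_9 is a primitive 9th root of unity] = 6


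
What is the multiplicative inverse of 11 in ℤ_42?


Use the extended Euclidean algorithm to write 1 = 11·s + 42·t; then s mod 42 is the inverse.
Euclidean algorithm:
  11 = 0·42 + 11
  42 = 3·11 + 9
  11 = 1·9 + 2
  9 = 4·2 + 1
  2 = 2·1 + 0
gcd(11,42) = 1
Back-substitution gives: 11·(-19) + 42·(5) = 1
So 11⁻¹ ≡ -19 ≡ 23 (mod 42)
Check: 11 × 23 = 253 ≡ 1 (mod 42) ✓

11⁻¹ ≡ 23 (mod 42)


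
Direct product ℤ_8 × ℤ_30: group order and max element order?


|ℤ_8 × ℤ_30| = 8 × 30 = 240
Max element order = lcm(8,30) = 120
Cyclic? No (gcd=2)

|ℤ_8×ℤ_30| = 240, max element order = 120


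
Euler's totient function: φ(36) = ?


Factor n: 36 = 2^2 × 3^2
φ(n) = n · ∏(1 - 1/p) over distinct primes p | n
φ(36) = 36 · (1 - 1/2) · (1 - 1/3) = 12

φ(36) = 12


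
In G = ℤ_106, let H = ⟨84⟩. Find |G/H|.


|⟨84⟩| = n / gcd(84, 106) = 106 / 2 = 53
H is normal (ℤ_106 is abelian).
|G/H| = |G| / |H| = 106 / 53 = 2

|G/H| = 2


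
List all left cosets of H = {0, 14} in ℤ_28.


H = {0, 14}, |H| = 2
Number of cosets = |G|/|H| = 28/2 = 14
0 + H = {0, 14}
1 + H = {1, 15}
2 + H = {2, 16}
3 + H = {3, 17}
4 + H = {4, 18}
5 + H = {5, 19}
6 + H = {6, 20}
7 + H = {7, 21}
8 + H = {8, 22}
9 + H = {9, 23}
10 + H = {10, 24}
11 + H = {11, 25}
12 + H = {12, 26}
13 + H = {13, 27}

Cosets: 0+H={0,14}; 1+H={1,15}; 2+H={2,16}; 3+H={3,17}; 4+H={4,18}; 5+H={5,19}; 6+H={6,20}; 7+H={7,21}; 8+H={8,22}; 9+H={9,23}; 10+H={10,24}; 11+H={11,25}; 12+H={12,26}; 13+H={13,27}


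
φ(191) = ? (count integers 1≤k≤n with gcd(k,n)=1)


Factor n: 191 = 191
φ(n) = n · ∏(1 - 1/p) over distinct primes p | n
φ(191) = 191 · (1 - 1/191) = 190

φ(191) = 190
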